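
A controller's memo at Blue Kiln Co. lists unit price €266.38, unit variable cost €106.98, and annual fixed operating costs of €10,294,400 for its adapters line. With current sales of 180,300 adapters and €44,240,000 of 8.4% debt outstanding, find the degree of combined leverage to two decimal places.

At 180,300 units, contribution = 180,300 × €159.40 = €28,739,820.00.
Subtracting fixed costs: EBIT = €28,739,820.00 − €10,294,400 = €18,445,420.00. Interest = €3,716,160.00, so EBIT − I = €14,729,260.00.
DCL = contribution ÷ (EBIT − I) = €28,739,820.00 ÷ €14,729,260.00 = 1.9512.

1.95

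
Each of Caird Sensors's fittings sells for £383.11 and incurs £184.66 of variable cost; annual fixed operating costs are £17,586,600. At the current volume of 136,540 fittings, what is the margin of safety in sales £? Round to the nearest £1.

£18,358,706

Unit CM = price − variable cost = £383.11 − £184.66 = £198.45. Break-even units = £17,586,600 ÷ £198.45 = 88,619.80; break-even revenue = 88,619.80 × £383.11 = £33,951,132.91.
Actual sales revenue = 136,540 × £383.11 = £52,309,839.40.
Margin of safety = £52,309,839.40 − £33,951,132.91 = £18,358,706.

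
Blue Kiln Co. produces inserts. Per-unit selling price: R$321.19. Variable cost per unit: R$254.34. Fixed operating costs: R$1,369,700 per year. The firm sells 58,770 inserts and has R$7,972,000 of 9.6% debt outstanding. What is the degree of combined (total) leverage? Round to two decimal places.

2.19

Total contribution margin = 58,770 × R$66.85 = R$3,928,774.50.
Operating income = contribution − fixed costs = R$3,928,774.50 − R$1,369,700 = R$2,559,074.50. Interest = R$765,312.00, so EBIT − I = R$1,793,762.50.
Degree of total leverage = total CM / (EBIT − interest) = R$3,928,774.50 / R$1,793,762.50 = 2.1902.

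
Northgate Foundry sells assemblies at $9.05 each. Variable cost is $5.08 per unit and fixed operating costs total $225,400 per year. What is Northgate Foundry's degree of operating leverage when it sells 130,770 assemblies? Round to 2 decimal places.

Contribution at this volume is 130,770 × $3.97 = $519,156.90.
Operating income = contribution − fixed costs = $519,156.90 − $225,400 = $293,756.90.
DOL = contribution ÷ EBIT = $519,156.90 ÷ $293,756.90 = 1.7673.

1.77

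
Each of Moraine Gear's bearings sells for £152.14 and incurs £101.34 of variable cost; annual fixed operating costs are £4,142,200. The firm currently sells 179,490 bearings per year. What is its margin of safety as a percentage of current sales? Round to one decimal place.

54.6%

Each unit contributes £152.14 − £101.34 = £50.80. Break-even units = £4,142,200 ÷ £50.80 = 81,539.37; break-even revenue = 81,539.37 × £152.14 = £12,405,399.76.
Actual sales revenue = 179,490 × £152.14 = £27,307,608.60.
Margin of safety = (£27,307,608.60 − £12,405,399.76) ÷ £27,307,608.60 = 54.6%.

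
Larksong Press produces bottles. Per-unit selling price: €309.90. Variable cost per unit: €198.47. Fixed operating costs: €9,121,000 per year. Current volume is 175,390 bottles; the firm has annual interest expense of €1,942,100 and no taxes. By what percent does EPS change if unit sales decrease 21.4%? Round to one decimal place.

-49.3%

Total contribution margin = 175,390 × €111.43 = €19,543,707.70.
Operating income = contribution − fixed costs = €19,543,707.70 − €9,121,000 = €10,422,707.70.
After interest of €1,942,100.00, pre-tax earnings = €8,480,607.70.
DCL = total CM / (EBIT − I) = €19,543,707.70 / €8,480,607.70 = 2.3045.
EPS therefore changes by 2.3045 × (-21.4%) = -49.3%.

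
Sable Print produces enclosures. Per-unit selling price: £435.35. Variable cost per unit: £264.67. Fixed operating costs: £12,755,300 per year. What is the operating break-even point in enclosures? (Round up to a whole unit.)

74,733 enclosures

Each unit contributes £435.35 − £264.67 = £170.68.
Units to break even: £12,755,300 ÷ £170.68 = 74,732.25, rounded up to 74,733.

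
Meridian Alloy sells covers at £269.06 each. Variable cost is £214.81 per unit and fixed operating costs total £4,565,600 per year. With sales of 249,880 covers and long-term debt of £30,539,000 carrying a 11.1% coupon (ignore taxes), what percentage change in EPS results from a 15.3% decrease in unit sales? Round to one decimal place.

Contribution at this volume is 249,880 × £54.25 = £13,555,990.00.
Subtracting fixed costs: EBIT = £13,555,990.00 − £4,565,600 = £8,990,390.00.
Interest = £3,389,829.00, so EBIT − I = £5,600,561.00.
DCL = total CM / (EBIT − I) = £13,555,990.00 / £5,600,561.00 = 2.4205.
EPS therefore changes by 2.4205 × (-15.3%) = -37.0%.

-37.0%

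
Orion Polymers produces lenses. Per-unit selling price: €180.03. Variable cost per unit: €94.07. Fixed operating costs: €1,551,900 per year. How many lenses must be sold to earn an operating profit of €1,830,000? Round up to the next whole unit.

39,343 lenses

Unit CM = price − variable cost = €180.03 − €94.07 = €85.96.
Units = (FC + target) / CM = (€1,551,900 + €1,830,000) / €85.96 = 39,342.72, so 39,343 lenses.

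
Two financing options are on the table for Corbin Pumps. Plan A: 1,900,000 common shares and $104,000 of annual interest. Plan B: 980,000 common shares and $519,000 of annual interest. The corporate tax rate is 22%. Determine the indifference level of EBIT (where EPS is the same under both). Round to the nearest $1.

At indifference, (EBIT − 104,000)(1 − t)/1,900,000 = (EBIT − 519,000)(1 − t)/980,000.
Cancelling (1 − t) and cross-multiplying: 980,000·(EBIT − 104,000) = 1,900,000·(EBIT − 519,000).
Solving, EBIT = (519,000·1,900,000 − 104,000·980,000) / (1,900,000 − 980,000) = 884,180,000,000 / 920,000 = 961,065.22.

$961,065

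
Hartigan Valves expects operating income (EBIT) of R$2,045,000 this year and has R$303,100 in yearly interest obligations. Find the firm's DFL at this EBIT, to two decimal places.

Annual interest charges come to R$303,100.00.
DFL = EBIT ÷ (EBIT − I) = R$2,045,000 ÷ (R$2,045,000 − R$303,100.00) = R$2,045,000 ÷ R$1,741,900.00 = 1.1740.

1.17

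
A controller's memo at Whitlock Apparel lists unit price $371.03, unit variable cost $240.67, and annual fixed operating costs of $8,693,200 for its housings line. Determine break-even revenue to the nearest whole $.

CM per unit = $371.03 − $240.67 = $130.36; CM ratio = $130.36 / $371.03 = 0.3513.
Break-even revenue = fixed costs × price ÷ CM = $8,693,200 × $371.03 ÷ $130.36 = $24,742,544.

$24,742,544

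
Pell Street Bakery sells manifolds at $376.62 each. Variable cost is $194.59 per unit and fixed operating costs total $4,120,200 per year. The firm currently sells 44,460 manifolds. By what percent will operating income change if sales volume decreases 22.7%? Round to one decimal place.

-46.2%

Total contribution margin = 44,460 × $182.03 = $8,093,053.80.
EBIT = $8,093,053.80 − $4,120,200 = $3,972,853.80.
DOL = contribution ÷ EBIT = $8,093,053.80 ÷ $3,972,853.80 = 2.0371.
Operating income changes by 2.0371 × -22.7% = -46.2%.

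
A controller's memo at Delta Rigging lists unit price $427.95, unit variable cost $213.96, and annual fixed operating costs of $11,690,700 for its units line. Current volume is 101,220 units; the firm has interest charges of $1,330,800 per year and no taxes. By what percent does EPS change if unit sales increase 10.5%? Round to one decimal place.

+26.3%

Contribution at this volume is 101,220 × $213.99 = $21,660,067.80.
Subtracting fixed costs: EBIT = $21,660,067.80 − $11,690,700 = $9,969,367.80.
After interest of $1,330,800.00, pre-tax earnings = $8,638,567.80.
DCL = total CM / (EBIT − I) = $21,660,067.80 / $8,638,567.80 = 2.5074.
EPS therefore changes by 2.5074 × (+10.5%) = +26.3%.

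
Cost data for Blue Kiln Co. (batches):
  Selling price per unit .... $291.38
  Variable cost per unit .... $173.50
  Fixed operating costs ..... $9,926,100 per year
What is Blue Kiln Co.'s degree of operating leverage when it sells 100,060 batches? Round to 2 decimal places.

Total contribution margin = 100,060 × $117.88 = $11,795,072.80.
EBIT = $11,795,072.80 − $9,926,100 = $1,868,972.80.
So DOL = total CM / EBIT = $11,795,072.80 / $1,868,972.80 = 6.3110.

6.31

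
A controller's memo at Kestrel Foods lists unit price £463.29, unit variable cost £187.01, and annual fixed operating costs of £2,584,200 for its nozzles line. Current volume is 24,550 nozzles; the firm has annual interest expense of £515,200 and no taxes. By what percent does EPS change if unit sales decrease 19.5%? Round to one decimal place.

-35.9%

Total contribution margin = 24,550 × £276.28 = £6,782,674.00.
Operating income = contribution − fixed costs = £6,782,674.00 − £2,584,200 = £4,198,474.00.
After interest of £515,200.00, pre-tax earnings = £3,683,274.00.
Degree of combined leverage = contribution ÷ (EBIT − I) = £6,782,674.00 ÷ £3,683,274.00 = 1.8415.
EPS therefore changes by 1.8415 × (-19.5%) = -35.9%.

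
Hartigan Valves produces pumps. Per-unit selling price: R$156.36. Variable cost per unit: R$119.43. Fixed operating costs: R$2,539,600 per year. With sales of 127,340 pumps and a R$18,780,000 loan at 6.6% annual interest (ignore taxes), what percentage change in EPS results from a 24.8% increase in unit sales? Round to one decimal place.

+126.3%

Contribution at this volume is 127,340 × R$36.93 = R$4,702,666.20.
EBIT = R$4,702,666.20 − R$2,539,600 = R$2,163,066.20.
After interest of R$1,239,480.00, pre-tax earnings = R$923,586.20.
Degree of combined leverage = contribution ÷ (EBIT − I) = R$4,702,666.20 ÷ R$923,586.20 = 5.0917.
%ΔEPS = DCL × %ΔSales = 5.0917 × +24.8% = +126.3%.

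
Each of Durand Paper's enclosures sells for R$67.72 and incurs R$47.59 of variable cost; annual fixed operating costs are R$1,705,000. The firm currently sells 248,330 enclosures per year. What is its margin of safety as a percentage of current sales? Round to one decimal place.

Each unit contributes R$67.72 − R$47.59 = R$20.13. Break-even units = R$1,705,000 ÷ R$20.13 = 84,699.45; break-even revenue = 84,699.45 × R$67.72 = R$5,735,846.99.
Actual sales revenue = 248,330 × R$67.72 = R$16,816,907.60.
Margin of safety = (R$16,816,907.60 − R$5,735,846.99) ÷ R$16,816,907.60 = 65.9%.

65.9%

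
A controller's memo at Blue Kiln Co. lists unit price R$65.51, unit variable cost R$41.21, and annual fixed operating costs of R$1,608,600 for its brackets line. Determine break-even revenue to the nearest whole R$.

R$4,336,600

CM per unit = R$65.51 − R$41.21 = R$24.30; CM ratio = R$24.30 / R$65.51 = 0.3709.
Break-even revenue = fixed costs × price ÷ CM = R$1,608,600 × R$65.51 ÷ R$24.30 = R$4,336,600.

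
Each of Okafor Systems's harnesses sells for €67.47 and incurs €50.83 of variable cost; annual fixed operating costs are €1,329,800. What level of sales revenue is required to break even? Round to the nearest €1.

CM per unit = €67.47 − €50.83 = €16.64; CM ratio = €16.64 / €67.47 = 0.2466.
Break-even revenue = fixed costs × price ÷ CM = €1,329,800 × €67.47 ÷ €16.64 = €5,391,923.

€5,391,923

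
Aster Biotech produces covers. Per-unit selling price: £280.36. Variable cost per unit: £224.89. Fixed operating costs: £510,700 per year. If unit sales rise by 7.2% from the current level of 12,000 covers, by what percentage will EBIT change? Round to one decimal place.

+30.9%

Contribution at this volume is 12,000 × £55.47 = £665,640.00.
Subtracting fixed costs: EBIT = £665,640.00 − £510,700 = £154,940.00.
Degree of operating leverage = £665,640.00 / £154,940.00 = 4.2961.
So EBIT moves 4.2961 × (+7.2%) = +30.9%.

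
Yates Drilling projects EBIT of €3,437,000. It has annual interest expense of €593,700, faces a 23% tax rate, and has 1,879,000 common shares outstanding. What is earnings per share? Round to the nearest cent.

€1.17

Interest = €593,700.00, so EBT = €3,437,000 − €593,700.00 = €2,843,300.00.
After tax at 23%: net income = €2,843,300.00 × 0.77 = €2,189,341.00.
Per share: €2,189,341.00 / 1,879,000 shares = €1.17.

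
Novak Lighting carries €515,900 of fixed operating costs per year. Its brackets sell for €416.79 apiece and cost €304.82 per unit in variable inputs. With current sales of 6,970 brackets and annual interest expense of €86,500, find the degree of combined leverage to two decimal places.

Contribution at this volume is 6,970 × €111.97 = €780,430.90.
Operating income = contribution − fixed costs = €780,430.90 − €515,900 = €264,530.90. Interest = €86,500.00, so EBIT − I = €178,030.90.
DCL = contribution ÷ (EBIT − I) = €780,430.90 ÷ €178,030.90 = 4.3837.

4.38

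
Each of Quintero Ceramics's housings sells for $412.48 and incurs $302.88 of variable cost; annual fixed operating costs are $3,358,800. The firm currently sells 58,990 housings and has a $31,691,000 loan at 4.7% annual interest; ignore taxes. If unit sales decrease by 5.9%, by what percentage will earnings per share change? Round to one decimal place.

Total contribution margin = 58,990 × $109.60 = $6,465,304.00.
Subtracting fixed costs: EBIT = $6,465,304.00 − $3,358,800 = $3,106,504.00.
Interest = $1,489,477.00, so EBIT − I = $1,617,027.00.
Degree of combined leverage = contribution ÷ (EBIT − I) = $6,465,304.00 ÷ $1,617,027.00 = 3.9983.
%ΔEPS = DCL × %ΔSales = 3.9983 × -5.9% = -23.6%.

-23.6%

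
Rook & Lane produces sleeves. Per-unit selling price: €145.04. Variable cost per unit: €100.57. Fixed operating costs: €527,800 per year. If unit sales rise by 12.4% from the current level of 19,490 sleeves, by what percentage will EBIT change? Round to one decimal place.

Contribution at this volume is 19,490 × €44.47 = €866,720.30.
Subtracting fixed costs: EBIT = €866,720.30 − €527,800 = €338,920.30.
So DOL = total CM / EBIT = €866,720.30 / €338,920.30 = 2.5573.
So EBIT moves 2.5573 × (+12.4%) = +31.7%.

+31.7%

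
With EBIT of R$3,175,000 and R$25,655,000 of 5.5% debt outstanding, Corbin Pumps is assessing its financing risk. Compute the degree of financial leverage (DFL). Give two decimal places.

1.80

Interest = R$1,411,025.00.
DFL = EBIT ÷ (EBIT − I) = R$3,175,000 ÷ (R$3,175,000 − R$1,411,025.00) = R$3,175,000 ÷ R$1,763,975.00 = 1.7999.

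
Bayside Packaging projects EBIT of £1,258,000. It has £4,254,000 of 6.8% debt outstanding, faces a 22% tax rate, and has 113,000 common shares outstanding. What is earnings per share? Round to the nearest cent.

£6.69

Interest = £289,272.00, so EBT = £1,258,000 − £289,272.00 = £968,728.00.
Net income = £968,728.00 × (1 − 0.22) = £755,607.84.
EPS = £755,607.84 ÷ 113,000 = £6.69.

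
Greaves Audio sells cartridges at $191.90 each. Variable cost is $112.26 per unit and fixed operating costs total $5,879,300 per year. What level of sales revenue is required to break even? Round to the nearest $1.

CM per unit = $191.90 − $112.26 = $79.64; CM ratio = $79.64 / $191.90 = 0.4150.
Break-even sales = FC ÷ CM ratio = $5,879,300 × $191.90 / $79.64 = $14,166,721.

$14,166,721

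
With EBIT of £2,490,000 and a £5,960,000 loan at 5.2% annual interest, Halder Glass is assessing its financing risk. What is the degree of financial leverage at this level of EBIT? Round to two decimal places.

Annual interest charges come to £309,920.00.
Degree of financial leverage = EBIT / (EBIT − interest) = £2,490,000 / £2,180,080.00 = 1.1422.

1.14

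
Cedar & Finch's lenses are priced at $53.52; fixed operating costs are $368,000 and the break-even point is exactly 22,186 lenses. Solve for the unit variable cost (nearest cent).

At break-even, FC = Q × (P − VC), so P − VC = $368,000 ÷ 22,186 = $16.5870.
Hence VC = price − CM = $53.52 − $16.5870 = $36.93.

$36.93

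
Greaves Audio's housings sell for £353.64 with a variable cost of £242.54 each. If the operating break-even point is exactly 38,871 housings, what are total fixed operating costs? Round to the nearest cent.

Contribution margin per unit = £353.64 − £242.54 = £111.10.
Since BE = FC / CM, FC = 38,871 × £111.10 = £4,318,568.10.

£4,318,568.10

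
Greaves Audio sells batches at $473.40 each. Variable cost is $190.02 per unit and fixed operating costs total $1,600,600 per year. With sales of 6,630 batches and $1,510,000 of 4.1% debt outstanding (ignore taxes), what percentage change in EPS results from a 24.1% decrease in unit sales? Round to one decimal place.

Total contribution margin = 6,630 × $283.38 = $1,878,809.40.
Subtracting fixed costs: EBIT = $1,878,809.40 − $1,600,600 = $278,209.40.
After interest of $61,910.00, pre-tax earnings = $216,299.40.
DCL = total CM / (EBIT − I) = $1,878,809.40 / $216,299.40 = 8.6862.
EPS therefore changes by 8.6862 × (-24.1%) = -209.3%.

-209.3%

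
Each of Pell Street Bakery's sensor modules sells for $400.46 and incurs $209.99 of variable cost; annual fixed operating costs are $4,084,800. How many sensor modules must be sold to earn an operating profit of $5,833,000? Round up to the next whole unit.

Each unit contributes $400.46 − $209.99 = $190.47.
Units = (FC + target) / CM = ($4,084,800 + $5,833,000) / $190.47 = 52,070.14, so 52,071 sensor modules.

52,071 sensor modules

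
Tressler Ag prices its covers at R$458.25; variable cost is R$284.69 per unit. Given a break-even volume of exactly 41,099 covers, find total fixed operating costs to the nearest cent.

R$7,133,142.44

Each unit contributes R$458.25 − R$284.69 = R$173.56.
Since BE = FC / CM, FC = 41,099 × R$173.56 = R$7,133,142.44.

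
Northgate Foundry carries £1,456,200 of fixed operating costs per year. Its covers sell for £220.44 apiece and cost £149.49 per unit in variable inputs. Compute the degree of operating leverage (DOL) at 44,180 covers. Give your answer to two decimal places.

At 44,180 units, contribution = 44,180 × £70.95 = £3,134,571.00.
Subtracting fixed costs: EBIT = £3,134,571.00 − £1,456,200 = £1,678,371.00.
DOL = contribution ÷ EBIT = £3,134,571.00 ÷ £1,678,371.00 = 1.8676.

1.87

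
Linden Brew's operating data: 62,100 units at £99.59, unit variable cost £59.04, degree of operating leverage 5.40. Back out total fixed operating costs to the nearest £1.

Contribution at this volume is 62,100 × £40.55 = £2,518,155.00.
DOL = contribution / EBIT, so EBIT = £2,518,155.00 / 5.40 = £466,325.00.
Fixed costs = CM − EBIT = £2,518,155.00 − £466,325.00 = £2,051,830.

£2,051,830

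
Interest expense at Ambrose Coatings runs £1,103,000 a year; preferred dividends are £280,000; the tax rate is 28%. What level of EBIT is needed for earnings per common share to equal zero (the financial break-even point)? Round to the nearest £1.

£1,491,889

Preferred dividends are paid after tax, so their pre-tax equivalent is £280,000 ÷ (1 − 0.28) = £388,888.89.
EPS = 0 when EBIT covers interest plus the pre-tax preferred burden: £1,103,000 + £388,888.89 = £1,491,888.89.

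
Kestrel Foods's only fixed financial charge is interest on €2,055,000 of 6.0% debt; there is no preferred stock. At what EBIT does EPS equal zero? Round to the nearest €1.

€123,300

Annual interest = 6.0% × €2,055,000 = €123,300.00.
Without preferred stock the financial break-even is simply EBIT = interest = €123,300.00.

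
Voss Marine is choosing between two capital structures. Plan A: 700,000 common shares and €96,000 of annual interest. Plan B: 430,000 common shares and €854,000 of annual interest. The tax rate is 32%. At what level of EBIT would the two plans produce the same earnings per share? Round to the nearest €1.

€2,061,185

At indifference, (EBIT − 96,000)(1 − t)/700,000 = (EBIT − 854,000)(1 − t)/430,000.
The (1 − t) factor cancels: (EBIT − 96,000) × 430,000 = (EBIT − 854,000) × 700,000.
Solving, EBIT = (854,000·700,000 − 96,000·430,000) / (700,000 − 430,000) = 556,520,000,000 / 270,000 = 2,061,185.19.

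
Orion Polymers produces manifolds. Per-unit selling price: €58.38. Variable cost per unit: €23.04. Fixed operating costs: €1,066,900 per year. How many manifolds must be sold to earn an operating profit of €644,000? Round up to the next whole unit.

48,413 manifolds

Contribution margin per unit = €58.38 − €23.04 = €35.34.
Required volume = (fixed costs + target profit) ÷ CM = (€1,066,900 + €644,000) ÷ €35.34 = 48,412.56, so 48,413 manifolds.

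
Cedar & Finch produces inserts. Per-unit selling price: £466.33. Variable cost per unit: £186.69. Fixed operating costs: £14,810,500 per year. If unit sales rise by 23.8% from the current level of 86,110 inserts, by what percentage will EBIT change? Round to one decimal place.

+61.8%

Total contribution margin = 86,110 × £279.64 = £24,079,800.40.
EBIT = £24,079,800.40 − £14,810,500 = £9,269,300.40.
DOL = contribution ÷ EBIT = £24,079,800.40 ÷ £9,269,300.40 = 2.5978.
So EBIT moves 2.5978 × (+23.8%) = +61.8%.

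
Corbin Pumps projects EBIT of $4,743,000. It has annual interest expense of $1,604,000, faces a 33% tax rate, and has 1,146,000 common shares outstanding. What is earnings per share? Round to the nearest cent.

$1.84

Pre-tax income = $4,743,000 − $1,604,000.00 = $3,139,000.00.
Net income = $3,139,000.00 × (1 − 0.33) = $2,103,130.00.
Per share: $2,103,130.00 / 1,146,000 shares = $1.84.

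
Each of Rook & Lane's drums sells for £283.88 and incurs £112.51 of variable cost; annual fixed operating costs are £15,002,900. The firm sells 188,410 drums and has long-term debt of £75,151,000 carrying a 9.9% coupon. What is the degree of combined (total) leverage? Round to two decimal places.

3.28

Contribution at this volume is 188,410 × £171.37 = £32,287,821.70.
Operating income = contribution − fixed costs = £32,287,821.70 − £15,002,900 = £17,284,921.70. Interest = £7,439,949.00, so EBIT − I = £9,844,972.70.
DCL = contribution ÷ (EBIT − I) = £32,287,821.70 ÷ £9,844,972.70 = 3.2796.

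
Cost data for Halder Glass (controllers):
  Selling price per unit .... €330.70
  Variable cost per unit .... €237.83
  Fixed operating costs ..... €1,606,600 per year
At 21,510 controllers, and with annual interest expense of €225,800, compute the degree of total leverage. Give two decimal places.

Contribution at this volume is 21,510 × €92.87 = €1,997,633.70.
EBIT = €1,997,633.70 − €1,606,600 = €391,033.70. Interest = €225,800.00, so EBIT − I = €165,233.70.
Degree of total leverage = total CM / (EBIT − interest) = €1,997,633.70 / €165,233.70 = 12.0897.

12.09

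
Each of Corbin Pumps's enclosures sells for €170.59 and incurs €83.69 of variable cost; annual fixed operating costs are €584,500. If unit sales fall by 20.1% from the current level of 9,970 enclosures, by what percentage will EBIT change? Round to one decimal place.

Contribution at this volume is 9,970 × €86.90 = €866,393.00.
Operating income = contribution − fixed costs = €866,393.00 − €584,500 = €281,893.00.
DOL = contribution ÷ EBIT = €866,393.00 ÷ €281,893.00 = 3.0735.
Operating income changes by 3.0735 × -20.1% = -61.8%.

-61.8%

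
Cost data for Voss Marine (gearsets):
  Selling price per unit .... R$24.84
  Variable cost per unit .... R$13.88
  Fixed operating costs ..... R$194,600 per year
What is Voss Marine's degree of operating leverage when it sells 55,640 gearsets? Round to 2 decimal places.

Total contribution margin = 55,640 × R$10.96 = R$609,814.40.
EBIT = R$609,814.40 − R$194,600 = R$415,214.40.
DOL = contribution ÷ EBIT = R$609,814.40 ÷ R$415,214.40 = 1.4687.

1.47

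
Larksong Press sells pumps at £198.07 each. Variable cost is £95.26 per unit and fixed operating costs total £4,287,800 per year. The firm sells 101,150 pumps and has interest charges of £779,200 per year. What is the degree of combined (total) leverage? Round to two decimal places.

1.95

Total contribution margin = 101,150 × £102.81 = £10,399,231.50.
EBIT = £10,399,231.50 − £4,287,800 = £6,111,431.50. Interest = £779,200.00, so EBIT − I = £5,332,231.50.
DCL = contribution ÷ (EBIT − I) = £10,399,231.50 ÷ £5,332,231.50 = 1.9503.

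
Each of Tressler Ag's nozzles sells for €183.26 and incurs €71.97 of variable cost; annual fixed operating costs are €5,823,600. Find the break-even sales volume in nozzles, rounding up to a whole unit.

Unit CM = price − variable cost = €183.26 − €71.97 = €111.29.
Units to break even: €5,823,600 ÷ €111.29 = 52,328.15, rounded up to 52,329.

52,329 nozzles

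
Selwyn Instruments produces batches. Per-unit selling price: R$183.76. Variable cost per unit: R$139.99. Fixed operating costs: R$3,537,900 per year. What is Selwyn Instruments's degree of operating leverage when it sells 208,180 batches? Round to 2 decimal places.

1.63

Total contribution margin = 208,180 × R$43.77 = R$9,112,038.60.
EBIT = R$9,112,038.60 − R$3,537,900 = R$5,574,138.60.
DOL = contribution ÷ EBIT = R$9,112,038.60 ÷ R$5,574,138.60 = 1.6347.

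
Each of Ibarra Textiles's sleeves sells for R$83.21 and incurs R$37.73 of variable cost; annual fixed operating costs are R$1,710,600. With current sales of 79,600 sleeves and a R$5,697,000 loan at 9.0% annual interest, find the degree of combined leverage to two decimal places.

2.59

At 79,600 units, contribution = 79,600 × R$45.48 = R$3,620,208.00.
Operating income = contribution − fixed costs = R$3,620,208.00 − R$1,710,600 = R$1,909,608.00. Interest = R$512,730.00.
DOL = R$3,620,208.00 ÷ R$1,909,608.00 = 1.8958; DFL = R$1,909,608.00 ÷ R$1,396,878.00 = 1.3671.
DCL = DOL × DFL = 1.8958 × 1.3671 = 2.5917.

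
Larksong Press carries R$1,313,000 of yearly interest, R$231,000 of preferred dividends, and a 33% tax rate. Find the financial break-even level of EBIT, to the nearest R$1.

Grossing the preferred dividend up to pre-tax terms: R$231,000 / (1 − 0.33) = R$344,776.12.
Financial break-even EBIT = interest + D_p ÷ (1 − t) = R$1,313,000 + R$344,776.12 = R$1,657,776.12.

R$1,657,776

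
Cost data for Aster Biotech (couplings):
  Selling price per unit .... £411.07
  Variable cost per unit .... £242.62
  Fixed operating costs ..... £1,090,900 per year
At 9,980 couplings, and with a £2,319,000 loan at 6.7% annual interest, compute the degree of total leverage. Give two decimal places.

Total contribution margin = 9,980 × £168.45 = £1,681,131.00.
Subtracting fixed costs: EBIT = £1,681,131.00 − £1,090,900 = £590,231.00. Interest = £155,373.00.
DOL = £1,681,131.00 ÷ £590,231.00 = 2.8483; DFL = £590,231.00 ÷ £434,858.00 = 1.3573.
DCL = DOL × DFL = 2.8483 × 1.3573 = 3.8660.

3.87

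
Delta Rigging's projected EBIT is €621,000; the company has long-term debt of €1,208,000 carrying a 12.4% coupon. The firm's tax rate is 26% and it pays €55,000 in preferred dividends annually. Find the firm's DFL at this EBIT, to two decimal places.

1.56

Interest = €149,792.00.
Pre-tax preferred-dividend burden = €55,000 ÷ (1 − 0.26) = €74,324.32.
DFL = EBIT ÷ [EBIT − I − D_p/(1−t)] = €621,000 ÷ [€621,000 − €149,792.00 − €74,324.32] = €621,000 ÷ €396,883.68 = 1.5647.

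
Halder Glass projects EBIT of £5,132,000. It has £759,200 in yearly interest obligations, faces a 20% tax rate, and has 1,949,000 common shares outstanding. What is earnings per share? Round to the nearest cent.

Interest = £759,200.00, so EBT = £5,132,000 − £759,200.00 = £4,372,800.00.
After tax at 20%: net income = £4,372,800.00 × 0.80 = £3,498,240.00.
Per share: £3,498,240.00 / 1,949,000 shares = £1.79.

£1.79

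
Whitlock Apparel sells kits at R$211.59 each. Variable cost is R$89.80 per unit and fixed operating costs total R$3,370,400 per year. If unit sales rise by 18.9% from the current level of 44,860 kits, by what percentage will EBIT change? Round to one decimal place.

+49.3%

At 44,860 units, contribution = 44,860 × R$121.79 = R$5,463,499.40.
Subtracting fixed costs: EBIT = R$5,463,499.40 − R$3,370,400 = R$2,093,099.40.
DOL = contribution ÷ EBIT = R$5,463,499.40 ÷ R$2,093,099.40 = 2.6102.
%ΔEBIT = DOL × %ΔSales = 2.6102 × +18.9% = +49.3%.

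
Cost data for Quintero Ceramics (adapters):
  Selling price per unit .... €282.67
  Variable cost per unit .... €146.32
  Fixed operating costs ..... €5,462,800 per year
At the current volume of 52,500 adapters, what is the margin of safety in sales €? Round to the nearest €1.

€3,515,132

Each unit contributes €282.67 − €146.32 = €136.35. Break-even units = €5,462,800 ÷ €136.35 = 40,064.54; break-even revenue = 40,064.54 × €282.67 = €11,325,043.46.
Actual sales revenue = 52,500 × €282.67 = €14,840,175.00.
Margin of safety = €14,840,175.00 − €11,325,043.46 = €3,515,132.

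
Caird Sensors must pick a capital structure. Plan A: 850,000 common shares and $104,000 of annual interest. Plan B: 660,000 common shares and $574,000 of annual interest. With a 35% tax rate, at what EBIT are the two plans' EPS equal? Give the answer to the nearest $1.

$2,206,632

Set EPS_A = EPS_B: (EBIT − $104,000)(1 − 0.35) ÷ 850,000 = (EBIT − $574,000)(1 − 0.35) ÷ 660,000.
The (1 − t) factor cancels: (EBIT − 104,000) × 660,000 = (EBIT − 574,000) × 850,000.
EBIT × (850,000 − 660,000) = 574,000 × 850,000 − 104,000 × 660,000 = 419,260,000,000, so EBIT = 419,260,000,000 ÷ 190,000 = 2,206,631.58.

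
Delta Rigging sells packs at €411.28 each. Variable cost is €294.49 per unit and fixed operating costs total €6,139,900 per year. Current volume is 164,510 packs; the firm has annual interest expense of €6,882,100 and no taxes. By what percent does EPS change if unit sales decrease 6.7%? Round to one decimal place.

-20.8%

Contribution at this volume is 164,510 × €116.79 = €19,213,122.90.
Operating income = contribution − fixed costs = €19,213,122.90 − €6,139,900 = €13,073,222.90.
Interest = €6,882,100.00, so EBIT − I = €6,191,122.90.
Degree of combined leverage = contribution ÷ (EBIT − I) = €19,213,122.90 ÷ €6,191,122.90 = 3.1033.
%ΔEPS = DCL × %ΔSales = 3.1033 × -6.7% = -20.8%.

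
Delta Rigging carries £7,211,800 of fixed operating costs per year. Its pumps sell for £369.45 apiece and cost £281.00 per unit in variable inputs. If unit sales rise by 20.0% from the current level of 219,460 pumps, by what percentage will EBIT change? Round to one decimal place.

Total contribution margin = 219,460 × £88.45 = £19,411,237.00.
Operating income = contribution − fixed costs = £19,411,237.00 − £7,211,800 = £12,199,437.00.
So DOL = total CM / EBIT = £19,411,237.00 / £12,199,437.00 = 1.5912.
%ΔEBIT = DOL × %ΔSales = 1.5912 × +20.0% = +31.8%.

+31.8%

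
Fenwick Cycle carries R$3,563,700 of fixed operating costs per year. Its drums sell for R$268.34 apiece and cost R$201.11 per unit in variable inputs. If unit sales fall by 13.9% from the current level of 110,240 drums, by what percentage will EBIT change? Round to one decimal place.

-26.8%

Contribution at this volume is 110,240 × R$67.23 = R$7,411,435.20.
Operating income = contribution − fixed costs = R$7,411,435.20 − R$3,563,700 = R$3,847,735.20.
So DOL = total CM / EBIT = R$7,411,435.20 / R$3,847,735.20 = 1.9262.
So EBIT moves 1.9262 × (-13.9%) = -26.8%.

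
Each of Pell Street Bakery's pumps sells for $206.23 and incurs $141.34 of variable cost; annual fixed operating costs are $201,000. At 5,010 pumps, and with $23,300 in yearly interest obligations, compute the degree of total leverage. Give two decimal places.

At 5,010 units, contribution = 5,010 × $64.89 = $325,098.90.
EBIT = $325,098.90 − $201,000 = $124,098.90. Interest = $23,300.00, so EBIT − I = $100,798.90.
DCL = contribution ÷ (EBIT − I) = $325,098.90 ÷ $100,798.90 = 3.2252.

3.23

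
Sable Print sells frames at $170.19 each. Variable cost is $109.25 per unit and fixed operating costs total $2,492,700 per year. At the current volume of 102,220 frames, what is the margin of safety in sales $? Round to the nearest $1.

Each unit contributes $170.19 − $109.25 = $60.94. Break-even units = $2,492,700 ÷ $60.94 = 40,904.17; break-even revenue = 40,904.17 × $170.19 = $6,961,480.36.
Current sales = 102,220 × $170.19 = $17,396,821.80.
Margin of safety = $17,396,821.80 − $6,961,480.36 = $10,435,341.

$10,435,341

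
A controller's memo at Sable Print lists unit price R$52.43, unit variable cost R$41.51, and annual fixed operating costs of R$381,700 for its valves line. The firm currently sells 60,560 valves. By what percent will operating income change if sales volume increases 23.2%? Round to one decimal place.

Contribution at this volume is 60,560 × R$10.92 = R$661,315.20.
Operating income = contribution − fixed costs = R$661,315.20 − R$381,700 = R$279,615.20.
So DOL = total CM / EBIT = R$661,315.20 / R$279,615.20 = 2.3651.
So EBIT moves 2.3651 × (+23.2%) = +54.9%.

+54.9%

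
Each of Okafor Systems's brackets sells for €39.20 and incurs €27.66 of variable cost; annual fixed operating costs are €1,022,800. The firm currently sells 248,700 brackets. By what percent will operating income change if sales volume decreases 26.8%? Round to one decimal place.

-41.6%

At 248,700 units, contribution = 248,700 × €11.54 = €2,869,998.00.
Subtracting fixed costs: EBIT = €2,869,998.00 − €1,022,800 = €1,847,198.00.
Degree of operating leverage = €2,869,998.00 / €1,847,198.00 = 1.5537.
So EBIT moves 1.5537 × (-26.8%) = -41.6%.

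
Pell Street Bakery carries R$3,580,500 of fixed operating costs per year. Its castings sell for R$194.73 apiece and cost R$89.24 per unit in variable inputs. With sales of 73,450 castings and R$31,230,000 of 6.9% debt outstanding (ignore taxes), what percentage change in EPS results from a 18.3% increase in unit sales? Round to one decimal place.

Total contribution margin = 73,450 × R$105.49 = R$7,748,240.50.
Subtracting fixed costs: EBIT = R$7,748,240.50 − R$3,580,500 = R$4,167,740.50.
Interest = R$2,154,870.00, so EBIT − I = R$2,012,870.50.
Degree of combined leverage = contribution ÷ (EBIT − I) = R$7,748,240.50 ÷ R$2,012,870.50 = 3.8493.
EPS therefore changes by 3.8493 × (+18.3%) = +70.4%.

+70.4%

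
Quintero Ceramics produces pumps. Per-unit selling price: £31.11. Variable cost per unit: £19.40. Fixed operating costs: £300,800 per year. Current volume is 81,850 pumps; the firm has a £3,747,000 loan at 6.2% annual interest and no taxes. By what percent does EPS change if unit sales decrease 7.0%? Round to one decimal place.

-15.8%

At 81,850 units, contribution = 81,850 × £11.71 = £958,463.50.
Subtracting fixed costs: EBIT = £958,463.50 − £300,800 = £657,663.50.
After interest of £232,314.00, pre-tax earnings = £425,349.50.
Degree of combined leverage = contribution ÷ (EBIT − I) = £958,463.50 ÷ £425,349.50 = 2.2534.
%ΔEPS = DCL × %ΔSales = 2.2534 × -7.0% = -15.8%.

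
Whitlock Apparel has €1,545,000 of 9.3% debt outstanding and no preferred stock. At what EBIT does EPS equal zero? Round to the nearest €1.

Annual interest = 9.3% × €1,545,000 = €143,685.00.
With no preferred dividends, EPS = 0 when EBIT exactly covers interest, so the financial break-even EBIT is €143,685.00.

€143,685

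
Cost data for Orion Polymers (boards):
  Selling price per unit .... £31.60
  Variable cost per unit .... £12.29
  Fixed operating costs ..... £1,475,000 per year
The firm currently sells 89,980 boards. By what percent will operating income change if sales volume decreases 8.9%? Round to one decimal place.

-58.9%

At 89,980 units, contribution = 89,980 × £19.31 = £1,737,513.80.
Operating income = contribution − fixed costs = £1,737,513.80 − £1,475,000 = £262,513.80.
DOL = contribution ÷ EBIT = £1,737,513.80 ÷ £262,513.80 = 6.6188.
%ΔEBIT = DOL × %ΔSales = 6.6188 × -8.9% = -58.9%.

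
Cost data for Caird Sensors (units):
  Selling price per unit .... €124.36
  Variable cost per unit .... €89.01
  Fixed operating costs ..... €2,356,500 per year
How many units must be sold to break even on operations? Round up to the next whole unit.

Unit CM = price − variable cost = €124.36 − €89.01 = €35.35.
Break-even volume = fixed costs ÷ CM per unit = €2,356,500 ÷ €35.35 = 66,661.95, so 66,662 units.

66,662 units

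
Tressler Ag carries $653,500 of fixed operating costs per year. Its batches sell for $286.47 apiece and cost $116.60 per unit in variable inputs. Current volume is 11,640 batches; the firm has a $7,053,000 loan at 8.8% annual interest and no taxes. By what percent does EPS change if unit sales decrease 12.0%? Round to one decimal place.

At 11,640 units, contribution = 11,640 × $169.87 = $1,977,286.80.
Subtracting fixed costs: EBIT = $1,977,286.80 − $653,500 = $1,323,786.80.
Interest = $620,664.00, so EBIT − I = $703,122.80.
Degree of combined leverage = contribution ÷ (EBIT − I) = $1,977,286.80 ÷ $703,122.80 = 2.8122.
%ΔEPS = DCL × %ΔSales = 2.8122 × -12.0% = -33.7%.

-33.7%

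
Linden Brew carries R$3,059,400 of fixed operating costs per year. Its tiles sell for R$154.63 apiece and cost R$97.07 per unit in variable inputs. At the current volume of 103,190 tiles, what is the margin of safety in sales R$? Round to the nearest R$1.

R$7,737,454

Unit CM = price − variable cost = R$154.63 − R$97.07 = R$57.56. Break-even units = R$3,059,400 ÷ R$57.56 = 53,151.49; break-even revenue = 53,151.49 × R$154.63 = R$8,218,815.53.
Actual sales revenue = 103,190 × R$154.63 = R$15,956,269.70.
Margin of safety = R$15,956,269.70 − R$8,218,815.53 = R$7,737,454.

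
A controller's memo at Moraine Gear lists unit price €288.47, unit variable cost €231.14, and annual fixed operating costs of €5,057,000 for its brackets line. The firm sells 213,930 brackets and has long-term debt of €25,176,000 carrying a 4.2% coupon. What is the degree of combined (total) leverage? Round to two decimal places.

1.99

Total contribution margin = 213,930 × €57.33 = €12,264,606.90.
Subtracting fixed costs: EBIT = €12,264,606.90 − €5,057,000 = €7,207,606.90. Interest = €1,057,392.00.
DOL = €12,264,606.90 ÷ €7,207,606.90 = 1.7016; DFL = €7,207,606.90 ÷ €6,150,214.90 = 1.1719.
Combined leverage = 1.7016 × 1.1719 = 1.9941.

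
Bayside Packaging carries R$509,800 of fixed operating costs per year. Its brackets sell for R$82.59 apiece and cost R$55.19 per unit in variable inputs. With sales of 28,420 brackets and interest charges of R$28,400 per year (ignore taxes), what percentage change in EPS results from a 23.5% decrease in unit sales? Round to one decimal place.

-76.1%

Total contribution margin = 28,420 × R$27.40 = R$778,708.00.
Operating income = contribution − fixed costs = R$778,708.00 − R$509,800 = R$268,908.00.
After interest of R$28,400.00, pre-tax earnings = R$240,508.00.
DCL = total CM / (EBIT − I) = R$778,708.00 / R$240,508.00 = 3.2378.
%ΔEPS = DCL × %ΔSales = 3.2378 × -23.5% = -76.1%.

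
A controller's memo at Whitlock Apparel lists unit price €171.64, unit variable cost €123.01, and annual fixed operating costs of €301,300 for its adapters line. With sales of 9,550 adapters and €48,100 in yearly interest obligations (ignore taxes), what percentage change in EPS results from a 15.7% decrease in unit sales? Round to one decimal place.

-63.4%

Contribution at this volume is 9,550 × €48.63 = €464,416.50.
EBIT = €464,416.50 − €301,300 = €163,116.50.
After interest of €48,100.00, pre-tax earnings = €115,016.50.
DCL = total CM / (EBIT − I) = €464,416.50 / €115,016.50 = 4.0378.
EPS therefore changes by 4.0378 × (-15.7%) = -63.4%.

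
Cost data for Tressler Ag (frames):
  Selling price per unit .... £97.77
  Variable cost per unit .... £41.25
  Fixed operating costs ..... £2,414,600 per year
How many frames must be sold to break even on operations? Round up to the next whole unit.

Each unit contributes £97.77 − £41.25 = £56.52.
Break-even volume = fixed costs ÷ CM per unit = £2,414,600 ÷ £56.52 = 42,721.16, so 42,722 frames.

42,722 frames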